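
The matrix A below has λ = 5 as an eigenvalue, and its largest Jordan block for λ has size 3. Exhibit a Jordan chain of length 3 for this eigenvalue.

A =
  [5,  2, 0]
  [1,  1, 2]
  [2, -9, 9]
A Jordan chain for λ = 5 of length 3:
v_1 = (2, 0, -1)ᵀ
v_2 = (0, 1, 2)ᵀ
v_3 = (1, 0, 0)ᵀ

Let N = A − (5)·I. We want v_3 with N^3 v_3 = 0 but N^2 v_3 ≠ 0; then v_{j-1} := N · v_j for j = 3, …, 2.

Pick v_3 = (1, 0, 0)ᵀ.
Then v_2 = N · v_3 = (0, 1, 2)ᵀ.
Then v_1 = N · v_2 = (2, 0, -1)ᵀ.

Sanity check: (A − (5)·I) v_1 = (0, 0, 0)ᵀ = 0. ✓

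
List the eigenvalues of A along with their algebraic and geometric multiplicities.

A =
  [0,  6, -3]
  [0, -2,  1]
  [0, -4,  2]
λ = 0: alg = 3, geom = 2

Step 1 — factor the characteristic polynomial to read off the algebraic multiplicities:
  χ_A(x) = x^3

Step 2 — compute geometric multiplicities via the rank-nullity identity g(λ) = n − rank(A − λI):
  rank(A − (0)·I) = 1, so dim ker(A − (0)·I) = n − 1 = 2

Summary:
  λ = 0: algebraic multiplicity = 3, geometric multiplicity = 2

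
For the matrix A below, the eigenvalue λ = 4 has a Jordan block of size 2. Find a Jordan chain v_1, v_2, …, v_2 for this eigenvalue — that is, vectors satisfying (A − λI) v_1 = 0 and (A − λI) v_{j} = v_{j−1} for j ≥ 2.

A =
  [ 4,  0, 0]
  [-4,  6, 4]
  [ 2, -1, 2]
A Jordan chain for λ = 4 of length 2:
v_1 = (0, -4, 2)ᵀ
v_2 = (1, 0, 0)ᵀ

Let N = A − (4)·I. We want v_2 with N^2 v_2 = 0 but N^1 v_2 ≠ 0; then v_{j-1} := N · v_j for j = 2, …, 2.

Pick v_2 = (1, 0, 0)ᵀ.
Then v_1 = N · v_2 = (0, -4, 2)ᵀ.

Sanity check: (A − (4)·I) v_1 = (0, 0, 0)ᵀ = 0. ✓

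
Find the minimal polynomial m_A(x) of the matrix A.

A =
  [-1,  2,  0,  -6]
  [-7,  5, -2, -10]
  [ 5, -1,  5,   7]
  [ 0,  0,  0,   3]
x^3 - 9*x^2 + 27*x - 27

The characteristic polynomial is χ_A(x) = (x - 3)^4, so the eigenvalues are known. The minimal polynomial is
  m_A(x) = Π_λ (x − λ)^{k_λ}
where k_λ is the size of the *largest* Jordan block for λ (equivalently, the smallest k with (A − λI)^k v = 0 for every generalised eigenvector v of λ).

  λ = 3: largest Jordan block has size 3, contributing (x − 3)^3

So m_A(x) = (x - 3)^3 = x^3 - 9*x^2 + 27*x - 27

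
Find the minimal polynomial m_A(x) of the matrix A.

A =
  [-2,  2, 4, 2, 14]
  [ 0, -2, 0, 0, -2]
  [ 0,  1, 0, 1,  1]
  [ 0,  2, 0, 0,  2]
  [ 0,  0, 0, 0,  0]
x^3 + 2*x^2

The characteristic polynomial is χ_A(x) = x^3*(x + 2)^2, so the eigenvalues are known. The minimal polynomial is
  m_A(x) = Π_λ (x − λ)^{k_λ}
where k_λ is the size of the *largest* Jordan block for λ (equivalently, the smallest k with (A − λI)^k v = 0 for every generalised eigenvector v of λ).

  λ = -2: largest Jordan block has size 1, contributing (x + 2)
  λ = 0: largest Jordan block has size 2, contributing (x − 0)^2

So m_A(x) = x^2*(x + 2) = x^3 + 2*x^2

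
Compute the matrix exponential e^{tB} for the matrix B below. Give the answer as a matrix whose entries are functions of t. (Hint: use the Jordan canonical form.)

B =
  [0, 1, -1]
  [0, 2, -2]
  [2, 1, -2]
e^{tB} =
  [1 - t^2, t^2/2 + t, -t]
  [-2*t^2, t^2 + 2*t + 1, -2*t]
  [-2*t^2 + 2*t, t^2 + t, 1 - 2*t]

Strategy: write B = P · J · P⁻¹ where J is a Jordan canonical form, so e^{tB} = P · e^{tJ} · P⁻¹, and e^{tJ} can be computed block-by-block.

B has Jordan form
J =
  [0, 1, 0]
  [0, 0, 1]
  [0, 0, 0]
(up to reordering of blocks).

Per-block formulas:
  For a 3×3 Jordan block J_3(0): exp(t · J_3(0)) = e^(0t)·(I + t·N + (t^2/2)·N^2), where N is the 3×3 nilpotent shift.

After assembling e^{tJ} and conjugating by P, we get:

e^{tB} =
  [1 - t^2, t^2/2 + t, -t]
  [-2*t^2, t^2 + 2*t + 1, -2*t]
  [-2*t^2 + 2*t, t^2 + t, 1 - 2*t]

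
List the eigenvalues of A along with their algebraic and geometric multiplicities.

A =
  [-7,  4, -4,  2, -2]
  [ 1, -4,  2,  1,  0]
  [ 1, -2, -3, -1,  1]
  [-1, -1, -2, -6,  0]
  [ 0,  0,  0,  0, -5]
λ = -5: alg = 5, geom = 3

Step 1 — factor the characteristic polynomial to read off the algebraic multiplicities:
  χ_A(x) = (x + 5)^5

Step 2 — compute geometric multiplicities via the rank-nullity identity g(λ) = n − rank(A − λI):
  rank(A − (-5)·I) = 2, so dim ker(A − (-5)·I) = n − 2 = 3

Summary:
  λ = -5: algebraic multiplicity = 5, geometric multiplicity = 3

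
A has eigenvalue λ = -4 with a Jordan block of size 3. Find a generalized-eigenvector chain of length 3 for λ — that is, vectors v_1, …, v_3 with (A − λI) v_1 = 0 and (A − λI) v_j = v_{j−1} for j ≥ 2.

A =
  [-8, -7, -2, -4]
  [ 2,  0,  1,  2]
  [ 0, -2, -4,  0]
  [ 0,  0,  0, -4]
A Jordan chain for λ = -4 of length 3:
v_1 = (2, 0, -4, 0)ᵀ
v_2 = (-4, 2, 0, 0)ᵀ
v_3 = (1, 0, 0, 0)ᵀ

Let N = A − (-4)·I. We want v_3 with N^3 v_3 = 0 but N^2 v_3 ≠ 0; then v_{j-1} := N · v_j for j = 3, …, 2.

Pick v_3 = (1, 0, 0, 0)ᵀ.
Then v_2 = N · v_3 = (-4, 2, 0, 0)ᵀ.
Then v_1 = N · v_2 = (2, 0, -4, 0)ᵀ.

Sanity check: (A − (-4)·I) v_1 = (0, 0, 0, 0)ᵀ = 0. ✓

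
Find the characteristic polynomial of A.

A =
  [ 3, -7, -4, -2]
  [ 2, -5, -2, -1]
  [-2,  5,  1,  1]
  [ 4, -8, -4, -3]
x^4 + 4*x^3 + 6*x^2 + 4*x + 1

Expanding det(x·I − A) (e.g. by cofactor expansion or by noting that A is similar to its Jordan form J, which has the same characteristic polynomial as A) gives
  χ_A(x) = x^4 + 4*x^3 + 6*x^2 + 4*x + 1
which factors as (x + 1)^4. The eigenvalues (with algebraic multiplicities) are λ = -1 with multiplicity 4.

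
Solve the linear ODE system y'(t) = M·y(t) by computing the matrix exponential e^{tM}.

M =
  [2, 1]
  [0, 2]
e^{tM} =
  [exp(2*t), t*exp(2*t)]
  [0, exp(2*t)]

Strategy: write M = P · J · P⁻¹ where J is a Jordan canonical form, so e^{tM} = P · e^{tJ} · P⁻¹, and e^{tJ} can be computed block-by-block.

M has Jordan form
J =
  [2, 1]
  [0, 2]
(up to reordering of blocks).

Per-block formulas:
  For a 2×2 Jordan block J_2(2): exp(t · J_2(2)) = e^(2t)·(I + t·N), where N is the 2×2 nilpotent shift.

After assembling e^{tJ} and conjugating by P, we get:

e^{tM} =
  [exp(2*t), t*exp(2*t)]
  [0, exp(2*t)]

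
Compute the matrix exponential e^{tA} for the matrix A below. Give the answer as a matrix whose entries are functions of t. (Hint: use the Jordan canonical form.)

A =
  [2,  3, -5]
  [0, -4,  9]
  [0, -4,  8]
e^{tA} =
  [exp(2*t), t^2*exp(2*t) + 3*t*exp(2*t), -3*t^2*exp(2*t)/2 - 5*t*exp(2*t)]
  [0, -6*t*exp(2*t) + exp(2*t), 9*t*exp(2*t)]
  [0, -4*t*exp(2*t), 6*t*exp(2*t) + exp(2*t)]

Strategy: write A = P · J · P⁻¹ where J is a Jordan canonical form, so e^{tA} = P · e^{tJ} · P⁻¹, and e^{tJ} can be computed block-by-block.

A has Jordan form
J =
  [2, 1, 0]
  [0, 2, 1]
  [0, 0, 2]
(up to reordering of blocks).

Per-block formulas:
  For a 3×3 Jordan block J_3(2): exp(t · J_3(2)) = e^(2t)·(I + t·N + (t^2/2)·N^2), where N is the 3×3 nilpotent shift.

After assembling e^{tJ} and conjugating by P, we get:

e^{tA} =
  [exp(2*t), t^2*exp(2*t) + 3*t*exp(2*t), -3*t^2*exp(2*t)/2 - 5*t*exp(2*t)]
  [0, -6*t*exp(2*t) + exp(2*t), 9*t*exp(2*t)]
  [0, -4*t*exp(2*t), 6*t*exp(2*t) + exp(2*t)]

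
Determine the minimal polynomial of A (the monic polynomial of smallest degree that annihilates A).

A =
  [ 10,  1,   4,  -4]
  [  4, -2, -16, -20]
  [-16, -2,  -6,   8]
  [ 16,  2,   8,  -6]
x^3 + 6*x^2 - 32

The characteristic polynomial is χ_A(x) = (x - 2)^2*(x + 4)^2, so the eigenvalues are known. The minimal polynomial is
  m_A(x) = Π_λ (x − λ)^{k_λ}
where k_λ is the size of the *largest* Jordan block for λ (equivalently, the smallest k with (A − λI)^k v = 0 for every generalised eigenvector v of λ).

  λ = -4: largest Jordan block has size 2, contributing (x + 4)^2
  λ = 2: largest Jordan block has size 1, contributing (x − 2)

So m_A(x) = (x - 2)*(x + 4)^2 = x^3 + 6*x^2 - 32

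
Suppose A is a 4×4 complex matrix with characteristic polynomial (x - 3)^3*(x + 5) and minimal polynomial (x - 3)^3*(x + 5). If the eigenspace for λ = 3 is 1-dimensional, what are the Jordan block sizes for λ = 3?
Block sizes for λ = 3: [3]

Step 1 — from the characteristic polynomial, algebraic multiplicity of λ = 3 is 3. From dim ker(A − (3)·I) = 1, there are exactly 1 Jordan blocks for λ = 3.
Step 2 — from the minimal polynomial, the factor (x − 3)^3 tells us the largest block for λ = 3 has size 3.
Step 3 — with total size 3, 1 blocks, and largest block 3, the block sizes (in nonincreasing order) are [3].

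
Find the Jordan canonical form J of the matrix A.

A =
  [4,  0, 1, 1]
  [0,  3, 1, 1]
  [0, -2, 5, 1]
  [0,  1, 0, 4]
J_3(4) ⊕ J_1(4)

The characteristic polynomial is
  det(x·I − A) = x^4 - 16*x^3 + 96*x^2 - 256*x + 256 = (x - 4)^4

Eigenvalues and multiplicities (the geometric multiplicity of λ is n − rank(A − λI), which equals the number of Jordan blocks for λ):
  λ = 4: algebraic multiplicity = 4, geometric multiplicity = 2

Determining the block sizes for each eigenvalue:
  λ = 4: with am = 4 and gm = 2, the partition is not yet determined (e.g. several partitions of 4 into 2 parts exist). Let N = A − (4)·I. Computing rank(N^1) = 2, rank(N^2) = 1, rank(N^3) = 0; the number of blocks of size ≥ j is rank(N^{j−1}) − rank(N^j), giving [2, 1, 1]. So we have 1 block(s) of size 3, 1 block(s) of size 1 → block sizes [3, 1]

Assembling the blocks gives a Jordan form
J =
  [4, 1, 0, 0]
  [0, 4, 1, 0]
  [0, 0, 4, 0]
  [0, 0, 0, 4]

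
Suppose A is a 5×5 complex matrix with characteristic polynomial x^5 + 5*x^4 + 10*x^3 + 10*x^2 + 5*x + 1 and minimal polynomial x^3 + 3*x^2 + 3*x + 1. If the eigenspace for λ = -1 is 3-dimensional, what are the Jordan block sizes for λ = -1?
Block sizes for λ = -1: [3, 1, 1]

Step 1 — from the characteristic polynomial, algebraic multiplicity of λ = -1 is 5. From dim ker(A − (-1)·I) = 3, there are exactly 3 Jordan blocks for λ = -1.
Step 2 — from the minimal polynomial, the factor (x + 1)^3 tells us the largest block for λ = -1 has size 3.
Step 3 — with total size 5, 3 blocks, and largest block 3, the block sizes (in nonincreasing order) are [3, 1, 1].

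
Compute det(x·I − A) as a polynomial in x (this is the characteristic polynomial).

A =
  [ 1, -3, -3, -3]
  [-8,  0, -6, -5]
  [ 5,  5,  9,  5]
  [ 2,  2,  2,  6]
x^4 - 16*x^3 + 96*x^2 - 256*x + 256

Expanding det(x·I − A) (e.g. by cofactor expansion or by noting that A is similar to its Jordan form J, which has the same characteristic polynomial as A) gives
  χ_A(x) = x^4 - 16*x^3 + 96*x^2 - 256*x + 256
which factors as (x - 4)^4. The eigenvalues (with algebraic multiplicities) are λ = 4 with multiplicity 4.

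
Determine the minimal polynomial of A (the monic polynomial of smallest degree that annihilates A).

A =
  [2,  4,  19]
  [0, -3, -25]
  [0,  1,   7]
x^3 - 6*x^2 + 12*x - 8

The characteristic polynomial is χ_A(x) = (x - 2)^3, so the eigenvalues are known. The minimal polynomial is
  m_A(x) = Π_λ (x − λ)^{k_λ}
where k_λ is the size of the *largest* Jordan block for λ (equivalently, the smallest k with (A − λI)^k v = 0 for every generalised eigenvector v of λ).

  λ = 2: largest Jordan block has size 3, contributing (x − 2)^3

So m_A(x) = (x - 2)^3 = x^3 - 6*x^2 + 12*x - 8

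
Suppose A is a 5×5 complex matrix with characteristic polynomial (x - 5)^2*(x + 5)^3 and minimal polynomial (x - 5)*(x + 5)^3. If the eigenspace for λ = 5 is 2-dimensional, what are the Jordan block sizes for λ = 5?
Block sizes for λ = 5: [1, 1]

Step 1 — from the characteristic polynomial, algebraic multiplicity of λ = 5 is 2. From dim ker(A − (5)·I) = 2, there are exactly 2 Jordan blocks for λ = 5.
Step 2 — from the minimal polynomial, the factor (x − 5) tells us the largest block for λ = 5 has size 1.
Step 3 — with total size 2, 2 blocks, and largest block 1, the block sizes (in nonincreasing order) are [1, 1].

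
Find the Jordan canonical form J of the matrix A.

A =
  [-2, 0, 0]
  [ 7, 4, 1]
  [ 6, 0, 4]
J_1(-2) ⊕ J_2(4)

The characteristic polynomial is
  det(x·I − A) = x^3 - 6*x^2 + 32 = (x - 4)^2*(x + 2)

Eigenvalues and multiplicities (the geometric multiplicity of λ is n − rank(A − λI), which equals the number of Jordan blocks for λ):
  λ = -2: algebraic multiplicity = 1, geometric multiplicity = 1
  λ = 4: algebraic multiplicity = 2, geometric multiplicity = 1

Determining the block sizes for each eigenvalue:
  λ = -2: one block (gm = 1), so the single block has size am = 1 → block sizes [1]
  λ = 4: one block (gm = 1), so the single block has size am = 2 → block sizes [2]

Assembling the blocks gives a Jordan form
J =
  [-2, 0, 0]
  [ 0, 4, 1]
  [ 0, 0, 4]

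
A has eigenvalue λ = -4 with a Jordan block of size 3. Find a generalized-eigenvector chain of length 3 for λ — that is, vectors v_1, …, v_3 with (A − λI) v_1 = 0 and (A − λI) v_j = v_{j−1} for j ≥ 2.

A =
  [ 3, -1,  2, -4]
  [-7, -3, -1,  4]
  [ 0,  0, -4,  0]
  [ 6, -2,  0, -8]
A Jordan chain for λ = -4 of length 3:
v_1 = (2, -2, 0, 4)ᵀ
v_2 = (3, -5, 0, 6)ᵀ
v_3 = (1, 0, -2, 0)ᵀ

Let N = A − (-4)·I. We want v_3 with N^3 v_3 = 0 but N^2 v_3 ≠ 0; then v_{j-1} := N · v_j for j = 3, …, 2.

Pick v_3 = (1, 0, -2, 0)ᵀ.
Then v_2 = N · v_3 = (3, -5, 0, 6)ᵀ.
Then v_1 = N · v_2 = (2, -2, 0, 4)ᵀ.

Sanity check: (A − (-4)·I) v_1 = (0, 0, 0, 0)ᵀ = 0. ✓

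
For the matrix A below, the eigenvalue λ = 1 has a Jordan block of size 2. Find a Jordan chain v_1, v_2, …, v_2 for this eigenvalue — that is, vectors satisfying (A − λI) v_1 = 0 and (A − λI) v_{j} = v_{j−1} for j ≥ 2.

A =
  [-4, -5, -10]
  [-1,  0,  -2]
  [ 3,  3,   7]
A Jordan chain for λ = 1 of length 2:
v_1 = (-5, -1, 3)ᵀ
v_2 = (1, 0, 0)ᵀ

Let N = A − (1)·I. We want v_2 with N^2 v_2 = 0 but N^1 v_2 ≠ 0; then v_{j-1} := N · v_j for j = 2, …, 2.

Pick v_2 = (1, 0, 0)ᵀ.
Then v_1 = N · v_2 = (-5, -1, 3)ᵀ.

Sanity check: (A − (1)·I) v_1 = (0, 0, 0)ᵀ = 0. ✓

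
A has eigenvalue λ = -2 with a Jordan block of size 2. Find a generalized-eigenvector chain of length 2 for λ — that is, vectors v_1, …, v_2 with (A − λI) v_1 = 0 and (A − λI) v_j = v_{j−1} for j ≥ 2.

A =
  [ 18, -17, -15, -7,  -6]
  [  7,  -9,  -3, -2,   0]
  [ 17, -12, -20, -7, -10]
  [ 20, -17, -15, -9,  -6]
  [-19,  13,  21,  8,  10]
A Jordan chain for λ = -2 of length 2:
v_1 = (20, 7, 17, 20, -19)ᵀ
v_2 = (1, 0, 0, 0, 0)ᵀ

Let N = A − (-2)·I. We want v_2 with N^2 v_2 = 0 but N^1 v_2 ≠ 0; then v_{j-1} := N · v_j for j = 2, …, 2.

Pick v_2 = (1, 0, 0, 0, 0)ᵀ.
Then v_1 = N · v_2 = (20, 7, 17, 20, -19)ᵀ.

Sanity check: (A − (-2)·I) v_1 = (0, 0, 0, 0, 0)ᵀ = 0. ✓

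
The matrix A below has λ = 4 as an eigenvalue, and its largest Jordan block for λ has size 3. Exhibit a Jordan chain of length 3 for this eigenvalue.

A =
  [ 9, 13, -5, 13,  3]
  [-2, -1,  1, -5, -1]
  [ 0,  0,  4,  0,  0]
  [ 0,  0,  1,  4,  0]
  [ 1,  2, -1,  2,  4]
A Jordan chain for λ = 4 of length 3:
v_1 = (2, -1, 0, 0, 1)ᵀ
v_2 = (5, -2, 0, 0, 1)ᵀ
v_3 = (1, 0, 0, 0, 0)ᵀ

Let N = A − (4)·I. We want v_3 with N^3 v_3 = 0 but N^2 v_3 ≠ 0; then v_{j-1} := N · v_j for j = 3, …, 2.

Pick v_3 = (1, 0, 0, 0, 0)ᵀ.
Then v_2 = N · v_3 = (5, -2, 0, 0, 1)ᵀ.
Then v_1 = N · v_2 = (2, -1, 0, 0, 1)ᵀ.

Sanity check: (A − (4)·I) v_1 = (0, 0, 0, 0, 0)ᵀ = 0. ✓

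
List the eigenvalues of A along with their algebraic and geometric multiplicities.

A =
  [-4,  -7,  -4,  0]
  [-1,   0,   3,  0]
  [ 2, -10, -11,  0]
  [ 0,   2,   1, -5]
λ = -5: alg = 4, geom = 2

Step 1 — factor the characteristic polynomial to read off the algebraic multiplicities:
  χ_A(x) = (x + 5)^4

Step 2 — compute geometric multiplicities via the rank-nullity identity g(λ) = n − rank(A − λI):
  rank(A − (-5)·I) = 2, so dim ker(A − (-5)·I) = n − 2 = 2

Summary:
  λ = -5: algebraic multiplicity = 4, geometric multiplicity = 2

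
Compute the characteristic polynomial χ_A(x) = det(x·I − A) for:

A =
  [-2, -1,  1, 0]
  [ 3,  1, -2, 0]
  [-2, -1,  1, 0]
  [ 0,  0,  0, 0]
x^4

Expanding det(x·I − A) (e.g. by cofactor expansion or by noting that A is similar to its Jordan form J, which has the same characteristic polynomial as A) gives
  χ_A(x) = x^4
which factors as x^4. The eigenvalues (with algebraic multiplicities) are λ = 0 with multiplicity 4.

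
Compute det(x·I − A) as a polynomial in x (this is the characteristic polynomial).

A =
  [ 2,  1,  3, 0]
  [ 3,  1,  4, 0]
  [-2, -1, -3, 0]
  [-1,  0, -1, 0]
x^4

Expanding det(x·I − A) (e.g. by cofactor expansion or by noting that A is similar to its Jordan form J, which has the same characteristic polynomial as A) gives
  χ_A(x) = x^4
which factors as x^4. The eigenvalues (with algebraic multiplicities) are λ = 0 with multiplicity 4.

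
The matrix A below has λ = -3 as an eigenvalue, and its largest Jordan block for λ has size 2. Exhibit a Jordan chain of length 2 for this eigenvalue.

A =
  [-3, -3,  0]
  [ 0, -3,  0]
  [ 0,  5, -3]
A Jordan chain for λ = -3 of length 2:
v_1 = (-3, 0, 5)ᵀ
v_2 = (0, 1, 0)ᵀ

Let N = A − (-3)·I. We want v_2 with N^2 v_2 = 0 but N^1 v_2 ≠ 0; then v_{j-1} := N · v_j for j = 2, …, 2.

Pick v_2 = (0, 1, 0)ᵀ.
Then v_1 = N · v_2 = (-3, 0, 5)ᵀ.

Sanity check: (A − (-3)·I) v_1 = (0, 0, 0)ᵀ = 0. ✓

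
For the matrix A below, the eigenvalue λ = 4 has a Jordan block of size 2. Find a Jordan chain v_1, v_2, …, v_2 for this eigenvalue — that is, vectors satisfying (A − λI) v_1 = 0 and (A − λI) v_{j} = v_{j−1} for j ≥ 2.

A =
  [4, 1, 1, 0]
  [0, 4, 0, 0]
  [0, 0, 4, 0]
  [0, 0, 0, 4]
A Jordan chain for λ = 4 of length 2:
v_1 = (1, 0, 0, 0)ᵀ
v_2 = (0, 1, 0, 0)ᵀ

Let N = A − (4)·I. We want v_2 with N^2 v_2 = 0 but N^1 v_2 ≠ 0; then v_{j-1} := N · v_j for j = 2, …, 2.

Pick v_2 = (0, 1, 0, 0)ᵀ.
Then v_1 = N · v_2 = (1, 0, 0, 0)ᵀ.

Sanity check: (A − (4)·I) v_1 = (0, 0, 0, 0)ᵀ = 0. ✓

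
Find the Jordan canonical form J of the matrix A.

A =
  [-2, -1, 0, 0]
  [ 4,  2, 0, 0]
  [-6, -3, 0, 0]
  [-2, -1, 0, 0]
J_2(0) ⊕ J_1(0) ⊕ J_1(0)

The characteristic polynomial is
  det(x·I − A) = x^4

Eigenvalues and multiplicities (the geometric multiplicity of λ is n − rank(A − λI), which equals the number of Jordan blocks for λ):
  λ = 0: algebraic multiplicity = 4, geometric multiplicity = 3

Determining the block sizes for each eigenvalue:
  λ = 0: 3 blocks summing to 4 forces exactly one block of size 2 and the rest size 1 → block sizes [2, 1, 1]

Assembling the blocks gives a Jordan form
J =
  [0, 1, 0, 0]
  [0, 0, 0, 0]
  [0, 0, 0, 0]
  [0, 0, 0, 0]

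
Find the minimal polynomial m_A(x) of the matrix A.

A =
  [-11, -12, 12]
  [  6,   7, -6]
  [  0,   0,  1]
x^2 + 4*x - 5

The characteristic polynomial is χ_A(x) = (x - 1)^2*(x + 5), so the eigenvalues are known. The minimal polynomial is
  m_A(x) = Π_λ (x − λ)^{k_λ}
where k_λ is the size of the *largest* Jordan block for λ (equivalently, the smallest k with (A − λI)^k v = 0 for every generalised eigenvector v of λ).

  λ = -5: largest Jordan block has size 1, contributing (x + 5)
  λ = 1: largest Jordan block has size 1, contributing (x − 1)

So m_A(x) = (x - 1)*(x + 5) = x^2 + 4*x - 5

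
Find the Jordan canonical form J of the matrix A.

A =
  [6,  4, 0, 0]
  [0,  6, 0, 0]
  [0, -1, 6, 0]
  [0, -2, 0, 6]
J_2(6) ⊕ J_1(6) ⊕ J_1(6)

The characteristic polynomial is
  det(x·I − A) = x^4 - 24*x^3 + 216*x^2 - 864*x + 1296 = (x - 6)^4

Eigenvalues and multiplicities (the geometric multiplicity of λ is n − rank(A − λI), which equals the number of Jordan blocks for λ):
  λ = 6: algebraic multiplicity = 4, geometric multiplicity = 3

Determining the block sizes for each eigenvalue:
  λ = 6: 3 blocks summing to 4 forces exactly one block of size 2 and the rest size 1 → block sizes [2, 1, 1]

Assembling the blocks gives a Jordan form
J =
  [6, 1, 0, 0]
  [0, 6, 0, 0]
  [0, 0, 6, 0]
  [0, 0, 0, 6]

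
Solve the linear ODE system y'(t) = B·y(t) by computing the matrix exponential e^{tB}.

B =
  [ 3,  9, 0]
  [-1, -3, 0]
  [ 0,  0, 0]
e^{tB} =
  [3*t + 1, 9*t, 0]
  [-t, 1 - 3*t, 0]
  [0, 0, 1]

Strategy: write B = P · J · P⁻¹ where J is a Jordan canonical form, so e^{tB} = P · e^{tJ} · P⁻¹, and e^{tJ} can be computed block-by-block.

B has Jordan form
J =
  [0, 1, 0]
  [0, 0, 0]
  [0, 0, 0]
(up to reordering of blocks).

Per-block formulas:
  For a 1×1 block at λ = 0: exp(t · [0]) = [e^(0t)].
  For a 2×2 Jordan block J_2(0): exp(t · J_2(0)) = e^(0t)·(I + t·N), where N is the 2×2 nilpotent shift.

After assembling e^{tJ} and conjugating by P, we get:

e^{tB} =
  [3*t + 1, 9*t, 0]
  [-t, 1 - 3*t, 0]
  [0, 0, 1]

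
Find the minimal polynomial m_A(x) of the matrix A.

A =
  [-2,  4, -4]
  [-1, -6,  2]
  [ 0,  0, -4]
x^2 + 8*x + 16

The characteristic polynomial is χ_A(x) = (x + 4)^3, so the eigenvalues are known. The minimal polynomial is
  m_A(x) = Π_λ (x − λ)^{k_λ}
where k_λ is the size of the *largest* Jordan block for λ (equivalently, the smallest k with (A − λI)^k v = 0 for every generalised eigenvector v of λ).

  λ = -4: largest Jordan block has size 2, contributing (x + 4)^2

So m_A(x) = (x + 4)^2 = x^2 + 8*x + 16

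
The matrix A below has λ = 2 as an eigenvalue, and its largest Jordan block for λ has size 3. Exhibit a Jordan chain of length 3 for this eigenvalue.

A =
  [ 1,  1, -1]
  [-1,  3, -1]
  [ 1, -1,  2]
A Jordan chain for λ = 2 of length 3:
v_1 = (-1, -1, 0)ᵀ
v_2 = (-1, -1, 1)ᵀ
v_3 = (1, 0, 0)ᵀ

Let N = A − (2)·I. We want v_3 with N^3 v_3 = 0 but N^2 v_3 ≠ 0; then v_{j-1} := N · v_j for j = 3, …, 2.

Pick v_3 = (1, 0, 0)ᵀ.
Then v_2 = N · v_3 = (-1, -1, 1)ᵀ.
Then v_1 = N · v_2 = (-1, -1, 0)ᵀ.

Sanity check: (A − (2)·I) v_1 = (0, 0, 0)ᵀ = 0. ✓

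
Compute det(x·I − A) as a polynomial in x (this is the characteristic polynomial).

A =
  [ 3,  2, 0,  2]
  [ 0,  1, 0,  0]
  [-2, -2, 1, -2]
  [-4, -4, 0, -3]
x^4 - 2*x^3 + 2*x - 1

Expanding det(x·I − A) (e.g. by cofactor expansion or by noting that A is similar to its Jordan form J, which has the same characteristic polynomial as A) gives
  χ_A(x) = x^4 - 2*x^3 + 2*x - 1
which factors as (x - 1)^3*(x + 1). The eigenvalues (with algebraic multiplicities) are λ = -1 with multiplicity 1, λ = 1 with multiplicity 3.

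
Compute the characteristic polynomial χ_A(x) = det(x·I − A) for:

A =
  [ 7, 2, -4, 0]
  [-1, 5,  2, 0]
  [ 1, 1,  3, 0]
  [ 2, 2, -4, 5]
x^4 - 20*x^3 + 150*x^2 - 500*x + 625

Expanding det(x·I − A) (e.g. by cofactor expansion or by noting that A is similar to its Jordan form J, which has the same characteristic polynomial as A) gives
  χ_A(x) = x^4 - 20*x^3 + 150*x^2 - 500*x + 625
which factors as (x - 5)^4. The eigenvalues (with algebraic multiplicities) are λ = 5 with multiplicity 4.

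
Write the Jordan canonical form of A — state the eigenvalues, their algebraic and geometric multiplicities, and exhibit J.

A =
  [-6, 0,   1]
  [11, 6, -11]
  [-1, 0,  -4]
J_2(-5) ⊕ J_1(6)

The characteristic polynomial is
  det(x·I − A) = x^3 + 4*x^2 - 35*x - 150 = (x - 6)*(x + 5)^2

Eigenvalues and multiplicities (the geometric multiplicity of λ is n − rank(A − λI), which equals the number of Jordan blocks for λ):
  λ = -5: algebraic multiplicity = 2, geometric multiplicity = 1
  λ = 6: algebraic multiplicity = 1, geometric multiplicity = 1

Determining the block sizes for each eigenvalue:
  λ = -5: one block (gm = 1), so the single block has size am = 2 → block sizes [2]
  λ = 6: one block (gm = 1), so the single block has size am = 1 → block sizes [1]

Assembling the blocks gives a Jordan form
J =
  [-5,  1, 0]
  [ 0, -5, 0]
  [ 0,  0, 6]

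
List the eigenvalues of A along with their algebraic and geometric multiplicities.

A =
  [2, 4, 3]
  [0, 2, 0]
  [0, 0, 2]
λ = 2: alg = 3, geom = 2

Step 1 — factor the characteristic polynomial to read off the algebraic multiplicities:
  χ_A(x) = (x - 2)^3

Step 2 — compute geometric multiplicities via the rank-nullity identity g(λ) = n − rank(A − λI):
  rank(A − (2)·I) = 1, so dim ker(A − (2)·I) = n − 1 = 2

Summary:
  λ = 2: algebraic multiplicity = 3, geometric multiplicity = 2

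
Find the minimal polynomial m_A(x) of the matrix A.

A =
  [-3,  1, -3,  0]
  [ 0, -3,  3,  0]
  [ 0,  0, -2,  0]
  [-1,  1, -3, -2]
x^3 + 8*x^2 + 21*x + 18

The characteristic polynomial is χ_A(x) = (x + 2)^2*(x + 3)^2, so the eigenvalues are known. The minimal polynomial is
  m_A(x) = Π_λ (x − λ)^{k_λ}
where k_λ is the size of the *largest* Jordan block for λ (equivalently, the smallest k with (A − λI)^k v = 0 for every generalised eigenvector v of λ).

  λ = -3: largest Jordan block has size 2, contributing (x + 3)^2
  λ = -2: largest Jordan block has size 1, contributing (x + 2)

So m_A(x) = (x + 2)*(x + 3)^2 = x^3 + 8*x^2 + 21*x + 18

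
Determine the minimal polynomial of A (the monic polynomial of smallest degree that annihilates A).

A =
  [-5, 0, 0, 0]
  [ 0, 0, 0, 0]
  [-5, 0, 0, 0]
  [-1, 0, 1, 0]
x^3 + 5*x^2

The characteristic polynomial is χ_A(x) = x^3*(x + 5), so the eigenvalues are known. The minimal polynomial is
  m_A(x) = Π_λ (x − λ)^{k_λ}
where k_λ is the size of the *largest* Jordan block for λ (equivalently, the smallest k with (A − λI)^k v = 0 for every generalised eigenvector v of λ).

  λ = -5: largest Jordan block has size 1, contributing (x + 5)
  λ = 0: largest Jordan block has size 2, contributing (x − 0)^2

So m_A(x) = x^2*(x + 5) = x^3 + 5*x^2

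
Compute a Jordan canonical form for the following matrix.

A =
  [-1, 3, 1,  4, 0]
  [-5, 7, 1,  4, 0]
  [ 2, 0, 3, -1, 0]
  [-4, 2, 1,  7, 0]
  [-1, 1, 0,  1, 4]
J_3(4) ⊕ J_1(4) ⊕ J_1(4)

The characteristic polynomial is
  det(x·I − A) = x^5 - 20*x^4 + 160*x^3 - 640*x^2 + 1280*x - 1024 = (x - 4)^5

Eigenvalues and multiplicities (the geometric multiplicity of λ is n − rank(A − λI), which equals the number of Jordan blocks for λ):
  λ = 4: algebraic multiplicity = 5, geometric multiplicity = 3

Determining the block sizes for each eigenvalue:
  λ = 4: with am = 5 and gm = 3, the partition is not yet determined (e.g. several partitions of 5 into 3 parts exist). Let N = A − (4)·I. Computing rank(N^1) = 2, rank(N^2) = 1, rank(N^3) = 0; the number of blocks of size ≥ j is rank(N^{j−1}) − rank(N^j), giving [3, 1, 1]. So we have 1 block(s) of size 3, 2 block(s) of size 1 → block sizes [3, 1, 1]

Assembling the blocks gives a Jordan form
J =
  [4, 1, 0, 0, 0]
  [0, 4, 1, 0, 0]
  [0, 0, 4, 0, 0]
  [0, 0, 0, 4, 0]
  [0, 0, 0, 0, 4]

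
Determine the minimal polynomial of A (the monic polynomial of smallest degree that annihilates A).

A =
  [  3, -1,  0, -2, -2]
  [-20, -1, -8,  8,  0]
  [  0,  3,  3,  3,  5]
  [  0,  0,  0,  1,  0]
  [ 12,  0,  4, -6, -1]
x^2 - 2*x + 1

The characteristic polynomial is χ_A(x) = (x - 1)^5, so the eigenvalues are known. The minimal polynomial is
  m_A(x) = Π_λ (x − λ)^{k_λ}
where k_λ is the size of the *largest* Jordan block for λ (equivalently, the smallest k with (A − λI)^k v = 0 for every generalised eigenvector v of λ).

  λ = 1: largest Jordan block has size 2, contributing (x − 1)^2

So m_A(x) = (x - 1)^2 = x^2 - 2*x + 1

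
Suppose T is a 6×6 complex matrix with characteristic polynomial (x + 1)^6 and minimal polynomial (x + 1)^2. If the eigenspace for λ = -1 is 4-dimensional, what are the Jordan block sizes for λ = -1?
Block sizes for λ = -1: [2, 2, 1, 1]

Step 1 — from the characteristic polynomial, algebraic multiplicity of λ = -1 is 6. From dim ker(T − (-1)·I) = 4, there are exactly 4 Jordan blocks for λ = -1.
Step 2 — from the minimal polynomial, the factor (x + 1)^2 tells us the largest block for λ = -1 has size 2.
Step 3 — with total size 6, 4 blocks, and largest block 2, the block sizes (in nonincreasing order) are [2, 2, 1, 1].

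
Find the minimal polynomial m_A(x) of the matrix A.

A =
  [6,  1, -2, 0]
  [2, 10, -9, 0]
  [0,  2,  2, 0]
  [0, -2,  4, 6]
x^3 - 18*x^2 + 108*x - 216

The characteristic polynomial is χ_A(x) = (x - 6)^4, so the eigenvalues are known. The minimal polynomial is
  m_A(x) = Π_λ (x − λ)^{k_λ}
where k_λ is the size of the *largest* Jordan block for λ (equivalently, the smallest k with (A − λI)^k v = 0 for every generalised eigenvector v of λ).

  λ = 6: largest Jordan block has size 3, contributing (x − 6)^3

So m_A(x) = (x - 6)^3 = x^3 - 18*x^2 + 108*x - 216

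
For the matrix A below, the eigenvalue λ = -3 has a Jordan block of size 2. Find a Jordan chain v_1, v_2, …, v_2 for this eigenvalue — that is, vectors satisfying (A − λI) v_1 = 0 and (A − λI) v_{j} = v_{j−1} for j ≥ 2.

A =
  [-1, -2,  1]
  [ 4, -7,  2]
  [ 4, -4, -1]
A Jordan chain for λ = -3 of length 2:
v_1 = (2, 4, 4)ᵀ
v_2 = (1, 0, 0)ᵀ

Let N = A − (-3)·I. We want v_2 with N^2 v_2 = 0 but N^1 v_2 ≠ 0; then v_{j-1} := N · v_j for j = 2, …, 2.

Pick v_2 = (1, 0, 0)ᵀ.
Then v_1 = N · v_2 = (2, 4, 4)ᵀ.

Sanity check: (A − (-3)·I) v_1 = (0, 0, 0)ᵀ = 0. ✓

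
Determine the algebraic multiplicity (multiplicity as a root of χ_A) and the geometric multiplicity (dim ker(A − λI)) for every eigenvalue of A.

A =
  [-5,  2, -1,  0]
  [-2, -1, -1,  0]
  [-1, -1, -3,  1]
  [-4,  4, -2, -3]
λ = -3: alg = 4, geom = 2

Step 1 — factor the characteristic polynomial to read off the algebraic multiplicities:
  χ_A(x) = (x + 3)^4

Step 2 — compute geometric multiplicities via the rank-nullity identity g(λ) = n − rank(A − λI):
  rank(A − (-3)·I) = 2, so dim ker(A − (-3)·I) = n − 2 = 2

Summary:
  λ = -3: algebraic multiplicity = 4, geometric multiplicity = 2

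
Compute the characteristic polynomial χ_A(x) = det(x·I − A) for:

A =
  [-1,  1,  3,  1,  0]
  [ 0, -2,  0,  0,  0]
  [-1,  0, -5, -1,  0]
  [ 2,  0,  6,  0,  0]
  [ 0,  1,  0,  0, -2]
x^5 + 10*x^4 + 40*x^3 + 80*x^2 + 80*x + 32

Expanding det(x·I − A) (e.g. by cofactor expansion or by noting that A is similar to its Jordan form J, which has the same characteristic polynomial as A) gives
  χ_A(x) = x^5 + 10*x^4 + 40*x^3 + 80*x^2 + 80*x + 32
which factors as (x + 2)^5. The eigenvalues (with algebraic multiplicities) are λ = -2 with multiplicity 5.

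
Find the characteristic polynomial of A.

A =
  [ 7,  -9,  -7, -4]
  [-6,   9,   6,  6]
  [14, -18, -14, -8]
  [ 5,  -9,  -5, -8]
x^4 + 6*x^3 + 9*x^2

Expanding det(x·I − A) (e.g. by cofactor expansion or by noting that A is similar to its Jordan form J, which has the same characteristic polynomial as A) gives
  χ_A(x) = x^4 + 6*x^3 + 9*x^2
which factors as x^2*(x + 3)^2. The eigenvalues (with algebraic multiplicities) are λ = -3 with multiplicity 2, λ = 0 with multiplicity 2.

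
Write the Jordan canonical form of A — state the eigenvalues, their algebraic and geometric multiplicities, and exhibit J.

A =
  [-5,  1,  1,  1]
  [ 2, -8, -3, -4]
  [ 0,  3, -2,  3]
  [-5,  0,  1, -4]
J_3(-5) ⊕ J_1(-4)

The characteristic polynomial is
  det(x·I − A) = x^4 + 19*x^3 + 135*x^2 + 425*x + 500 = (x + 4)*(x + 5)^3

Eigenvalues and multiplicities (the geometric multiplicity of λ is n − rank(A − λI), which equals the number of Jordan blocks for λ):
  λ = -5: algebraic multiplicity = 3, geometric multiplicity = 1
  λ = -4: algebraic multiplicity = 1, geometric multiplicity = 1

Determining the block sizes for each eigenvalue:
  λ = -5: one block (gm = 1), so the single block has size am = 3 → block sizes [3]
  λ = -4: one block (gm = 1), so the single block has size am = 1 → block sizes [1]

Assembling the blocks gives a Jordan form
J =
  [-5,  1,  0,  0]
  [ 0, -5,  1,  0]
  [ 0,  0, -5,  0]
  [ 0,  0,  0, -4]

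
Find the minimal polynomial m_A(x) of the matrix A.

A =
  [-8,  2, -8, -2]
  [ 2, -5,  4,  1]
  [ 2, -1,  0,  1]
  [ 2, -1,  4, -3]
x^2 + 8*x + 16

The characteristic polynomial is χ_A(x) = (x + 4)^4, so the eigenvalues are known. The minimal polynomial is
  m_A(x) = Π_λ (x − λ)^{k_λ}
where k_λ is the size of the *largest* Jordan block for λ (equivalently, the smallest k with (A − λI)^k v = 0 for every generalised eigenvector v of λ).

  λ = -4: largest Jordan block has size 2, contributing (x + 4)^2

So m_A(x) = (x + 4)^2 = x^2 + 8*x + 16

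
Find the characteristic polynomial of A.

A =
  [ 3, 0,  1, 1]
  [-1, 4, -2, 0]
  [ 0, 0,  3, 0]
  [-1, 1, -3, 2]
x^4 - 12*x^3 + 54*x^2 - 108*x + 81

Expanding det(x·I − A) (e.g. by cofactor expansion or by noting that A is similar to its Jordan form J, which has the same characteristic polynomial as A) gives
  χ_A(x) = x^4 - 12*x^3 + 54*x^2 - 108*x + 81
which factors as (x - 3)^4. The eigenvalues (with algebraic multiplicities) are λ = 3 with multiplicity 4.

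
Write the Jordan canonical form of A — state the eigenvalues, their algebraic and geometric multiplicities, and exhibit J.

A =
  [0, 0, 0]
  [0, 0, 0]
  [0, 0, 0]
J_1(0) ⊕ J_1(0) ⊕ J_1(0)

The characteristic polynomial is
  det(x·I − A) = x^3

Eigenvalues and multiplicities (the geometric multiplicity of λ is n − rank(A − λI), which equals the number of Jordan blocks for λ):
  λ = 0: algebraic multiplicity = 3, geometric multiplicity = 3

Determining the block sizes for each eigenvalue:
  λ = 0: gm = am = 3, so every block has size 1 → block sizes [1, 1, 1]

Assembling the blocks gives a Jordan form
J =
  [0, 0, 0]
  [0, 0, 0]
  [0, 0, 0]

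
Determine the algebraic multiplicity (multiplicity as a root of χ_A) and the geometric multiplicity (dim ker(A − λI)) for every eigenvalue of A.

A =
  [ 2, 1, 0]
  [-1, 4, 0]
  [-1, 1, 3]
λ = 3: alg = 3, geom = 2

Step 1 — factor the characteristic polynomial to read off the algebraic multiplicities:
  χ_A(x) = (x - 3)^3

Step 2 — compute geometric multiplicities via the rank-nullity identity g(λ) = n − rank(A − λI):
  rank(A − (3)·I) = 1, so dim ker(A − (3)·I) = n − 1 = 2

Summary:
  λ = 3: algebraic multiplicity = 3, geometric multiplicity = 2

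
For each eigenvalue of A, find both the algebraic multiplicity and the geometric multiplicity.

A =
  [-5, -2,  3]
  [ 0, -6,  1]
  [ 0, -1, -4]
λ = -5: alg = 3, geom = 1

Step 1 — factor the characteristic polynomial to read off the algebraic multiplicities:
  χ_A(x) = (x + 5)^3

Step 2 — compute geometric multiplicities via the rank-nullity identity g(λ) = n − rank(A − λI):
  rank(A − (-5)·I) = 2, so dim ker(A − (-5)·I) = n − 2 = 1

Summary:
  λ = -5: algebraic multiplicity = 3, geometric multiplicity = 1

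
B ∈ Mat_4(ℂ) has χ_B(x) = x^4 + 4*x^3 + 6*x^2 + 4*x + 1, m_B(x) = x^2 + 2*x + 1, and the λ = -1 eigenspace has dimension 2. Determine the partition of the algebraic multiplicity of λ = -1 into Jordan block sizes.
Block sizes for λ = -1: [2, 2]

Step 1 — from the characteristic polynomial, algebraic multiplicity of λ = -1 is 4. From dim ker(B − (-1)·I) = 2, there are exactly 2 Jordan blocks for λ = -1.
Step 2 — from the minimal polynomial, the factor (x + 1)^2 tells us the largest block for λ = -1 has size 2.
Step 3 — with total size 4, 2 blocks, and largest block 2, the block sizes (in nonincreasing order) are [2, 2].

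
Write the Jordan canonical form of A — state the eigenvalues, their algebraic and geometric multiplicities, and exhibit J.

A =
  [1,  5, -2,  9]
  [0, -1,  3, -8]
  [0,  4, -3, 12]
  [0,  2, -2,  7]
J_3(1) ⊕ J_1(1)

The characteristic polynomial is
  det(x·I − A) = x^4 - 4*x^3 + 6*x^2 - 4*x + 1 = (x - 1)^4

Eigenvalues and multiplicities (the geometric multiplicity of λ is n − rank(A − λI), which equals the number of Jordan blocks for λ):
  λ = 1: algebraic multiplicity = 4, geometric multiplicity = 2

Determining the block sizes for each eigenvalue:
  λ = 1: with am = 4 and gm = 2, the partition is not yet determined (e.g. several partitions of 4 into 2 parts exist). Let N = A − (1)·I. Computing rank(N^1) = 2, rank(N^2) = 1, rank(N^3) = 0; the number of blocks of size ≥ j is rank(N^{j−1}) − rank(N^j), giving [2, 1, 1]. So we have 1 block(s) of size 3, 1 block(s) of size 1 → block sizes [3, 1]

Assembling the blocks gives a Jordan form
J =
  [1, 1, 0, 0]
  [0, 1, 1, 0]
  [0, 0, 1, 0]
  [0, 0, 0, 1]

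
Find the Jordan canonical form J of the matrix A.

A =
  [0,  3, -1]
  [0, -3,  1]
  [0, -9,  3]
J_2(0) ⊕ J_1(0)

The characteristic polynomial is
  det(x·I − A) = x^3

Eigenvalues and multiplicities (the geometric multiplicity of λ is n − rank(A − λI), which equals the number of Jordan blocks for λ):
  λ = 0: algebraic multiplicity = 3, geometric multiplicity = 2

Determining the block sizes for each eigenvalue:
  λ = 0: 2 blocks summing to 3 forces exactly one block of size 2 and the rest size 1 → block sizes [2, 1]

Assembling the blocks gives a Jordan form
J =
  [0, 1, 0]
  [0, 0, 0]
  [0, 0, 0]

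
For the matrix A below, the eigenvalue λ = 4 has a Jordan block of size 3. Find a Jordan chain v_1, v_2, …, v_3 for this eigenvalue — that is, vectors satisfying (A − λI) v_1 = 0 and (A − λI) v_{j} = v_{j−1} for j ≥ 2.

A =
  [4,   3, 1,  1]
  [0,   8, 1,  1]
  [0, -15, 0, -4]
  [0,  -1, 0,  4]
A Jordan chain for λ = 4 of length 3:
v_1 = (-4, 0, 4, -4)ᵀ
v_2 = (3, 4, -15, -1)ᵀ
v_3 = (0, 1, 0, 0)ᵀ

Let N = A − (4)·I. We want v_3 with N^3 v_3 = 0 but N^2 v_3 ≠ 0; then v_{j-1} := N · v_j for j = 3, …, 2.

Pick v_3 = (0, 1, 0, 0)ᵀ.
Then v_2 = N · v_3 = (3, 4, -15, -1)ᵀ.
Then v_1 = N · v_2 = (-4, 0, 4, -4)ᵀ.

Sanity check: (A − (4)·I) v_1 = (0, 0, 0, 0)ᵀ = 0. ✓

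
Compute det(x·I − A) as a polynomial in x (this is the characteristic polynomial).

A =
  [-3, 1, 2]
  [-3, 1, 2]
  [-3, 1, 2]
x^3

Expanding det(x·I − A) (e.g. by cofactor expansion or by noting that A is similar to its Jordan form J, which has the same characteristic polynomial as A) gives
  χ_A(x) = x^3
which factors as x^3. The eigenvalues (with algebraic multiplicities) are λ = 0 with multiplicity 3.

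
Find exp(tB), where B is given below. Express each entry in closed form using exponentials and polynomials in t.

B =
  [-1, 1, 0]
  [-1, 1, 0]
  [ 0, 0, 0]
e^{tB} =
  [1 - t, t, 0]
  [-t, t + 1, 0]
  [0, 0, 1]

Strategy: write B = P · J · P⁻¹ where J is a Jordan canonical form, so e^{tB} = P · e^{tJ} · P⁻¹, and e^{tJ} can be computed block-by-block.

B has Jordan form
J =
  [0, 1, 0]
  [0, 0, 0]
  [0, 0, 0]
(up to reordering of blocks).

Per-block formulas:
  For a 1×1 block at λ = 0: exp(t · [0]) = [e^(0t)].
  For a 2×2 Jordan block J_2(0): exp(t · J_2(0)) = e^(0t)·(I + t·N), where N is the 2×2 nilpotent shift.

After assembling e^{tJ} and conjugating by P, we get:

e^{tB} =
  [1 - t, t, 0]
  [-t, t + 1, 0]
  [0, 0, 1]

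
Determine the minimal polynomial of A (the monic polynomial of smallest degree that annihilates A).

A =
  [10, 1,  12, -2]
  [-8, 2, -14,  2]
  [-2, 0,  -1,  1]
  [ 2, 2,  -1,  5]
x^2 - 8*x + 16

The characteristic polynomial is χ_A(x) = (x - 4)^4, so the eigenvalues are known. The minimal polynomial is
  m_A(x) = Π_λ (x − λ)^{k_λ}
where k_λ is the size of the *largest* Jordan block for λ (equivalently, the smallest k with (A − λI)^k v = 0 for every generalised eigenvector v of λ).

  λ = 4: largest Jordan block has size 2, contributing (x − 4)^2

So m_A(x) = (x - 4)^2 = x^2 - 8*x + 16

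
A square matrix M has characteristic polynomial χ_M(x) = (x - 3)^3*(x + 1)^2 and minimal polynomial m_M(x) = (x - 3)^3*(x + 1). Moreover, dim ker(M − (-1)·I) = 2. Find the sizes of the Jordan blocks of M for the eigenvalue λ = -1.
Block sizes for λ = -1: [1, 1]

Step 1 — from the characteristic polynomial, algebraic multiplicity of λ = -1 is 2. From dim ker(M − (-1)·I) = 2, there are exactly 2 Jordan blocks for λ = -1.
Step 2 — from the minimal polynomial, the factor (x + 1) tells us the largest block for λ = -1 has size 1.
Step 3 — with total size 2, 2 blocks, and largest block 1, the block sizes (in nonincreasing order) are [1, 1].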